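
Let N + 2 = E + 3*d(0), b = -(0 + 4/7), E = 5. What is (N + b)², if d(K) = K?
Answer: 289/49 ≈ 5.8980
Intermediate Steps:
b = -4/7 (b = -(0 + 4*(⅐)) = -(0 + 4/7) = -1*4/7 = -4/7 ≈ -0.57143)
N = 3 (N = -2 + (5 + 3*0) = -2 + (5 + 0) = -2 + 5 = 3)
(N + b)² = (3 - 4/7)² = (17/7)² = 289/49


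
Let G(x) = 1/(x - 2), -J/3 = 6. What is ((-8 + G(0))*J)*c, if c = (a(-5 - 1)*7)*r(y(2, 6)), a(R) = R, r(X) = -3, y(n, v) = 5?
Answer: 19278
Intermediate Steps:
J = -18 (J = -3*6 = -18)
G(x) = 1/(-2 + x)
c = 126 (c = ((-5 - 1)*7)*(-3) = -6*7*(-3) = -42*(-3) = 126)
((-8 + G(0))*J)*c = ((-8 + 1/(-2 + 0))*(-18))*126 = ((-8 + 1/(-2))*(-18))*126 = ((-8 - ½)*(-18))*126 = -17/2*(-18)*126 = 153*126 = 19278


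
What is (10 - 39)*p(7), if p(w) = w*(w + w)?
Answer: -2842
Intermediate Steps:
p(w) = 2*w² (p(w) = w*(2*w) = 2*w²)
(10 - 39)*p(7) = (10 - 39)*(2*7²) = -58*49 = -29*98 = -2842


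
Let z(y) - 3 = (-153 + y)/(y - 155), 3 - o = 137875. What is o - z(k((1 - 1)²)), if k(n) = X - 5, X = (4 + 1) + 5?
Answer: -10340699/75 ≈ -1.3788e+5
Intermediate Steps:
X = 10 (X = 5 + 5 = 10)
k(n) = 5 (k(n) = 10 - 5 = 5)
o = -137872 (o = 3 - 1*137875 = 3 - 137875 = -137872)
z(y) = 3 + (-153 + y)/(-155 + y) (z(y) = 3 + (-153 + y)/(y - 155) = 3 + (-153 + y)/(-155 + y))
o - z(k((1 - 1)²)) = -137872 - 2*(-309 + 2*5)/(-155 + 5) = -137872 - 2*(-309 + 10)/(-150) = -137872 - 2*(-1)*(-299)/150 = -137872 - 1*299/75 = -137872 - 299/75 = -10340699/75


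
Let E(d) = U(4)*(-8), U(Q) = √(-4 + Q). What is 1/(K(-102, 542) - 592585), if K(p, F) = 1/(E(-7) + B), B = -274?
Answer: -274/162368291 ≈ -1.6875e-6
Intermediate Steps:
E(d) = 0 (E(d) = √(-4 + 4)*(-8) = √0*(-8) = 0*(-8) = 0)
K(p, F) = -1/274 (K(p, F) = 1/(0 - 274) = 1/(-274) = -1/274)
1/(K(-102, 542) - 592585) = 1/(-1/274 - 592585) = 1/(-162368291/274) = -274/162368291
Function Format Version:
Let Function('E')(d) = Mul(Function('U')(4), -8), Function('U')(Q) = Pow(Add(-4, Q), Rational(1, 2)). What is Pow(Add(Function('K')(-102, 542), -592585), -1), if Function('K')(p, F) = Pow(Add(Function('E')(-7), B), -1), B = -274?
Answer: Rational(-274, 162368291) ≈ -1.6875e-6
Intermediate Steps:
Function('E')(d) = 0 (Function('E')(d) = Mul(Pow(Add(-4, 4), Rational(1, 2)), -8) = Mul(Pow(0, Rational(1, 2)), -8) = Mul(0, -8) = 0)
Function('K')(p, F) = Rational(-1, 274) (Function('K')(p, F) = Pow(Add(0, -274), -1) = Pow(-274, -1) = Rational(-1, 274))
Pow(Add(Function('K')(-102, 542), -592585), -1) = Pow(Add(Rational(-1, 274), -592585), -1) = Pow(Rational(-162368291, 274), -1) = Rational(-274, 162368291)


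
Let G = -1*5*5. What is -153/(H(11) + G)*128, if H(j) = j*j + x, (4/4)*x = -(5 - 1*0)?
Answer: -19584/91 ≈ -215.21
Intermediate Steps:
x = -5 (x = -(5 - 1*0) = -(5 + 0) = -1*5 = -5)
G = -25 (G = -5*5 = -1*25 = -25)
H(j) = -5 + j² (H(j) = j*j - 5 = j² - 5 = -5 + j²)
-153/(H(11) + G)*128 = -153/((-5 + 11²) - 25)*128 = -153/((-5 + 121) - 25)*128 = -153/(116 - 25)*128 = -153/91*128 = -19584/91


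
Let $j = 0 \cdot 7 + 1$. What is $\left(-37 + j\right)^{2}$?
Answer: $1296$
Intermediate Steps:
$j = 1$ ($j = 0 + 1 = 1$)
$\left(-37 + j\right)^{2} = \left(-37 + 1\right)^{2} = \left(-36\right)^{2} = 1296$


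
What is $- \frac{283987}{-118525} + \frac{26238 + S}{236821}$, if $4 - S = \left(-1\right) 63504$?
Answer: $\frac{7081020907}{2551746275} \approx 2.775$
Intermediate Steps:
$S = 63508$ ($S = 4 - \left(-1\right) 63504 = 4 - -63504 = 4 + 63504 = 63508$)
$- \frac{283987}{-118525} + \frac{26238 + S}{236821} = - \frac{283987}{-118525} + \frac{26238 + 63508}{236821} = \left(-283987\right) \left(- \frac{1}{118525}\right) + 89746 \cdot \frac{1}{236821} = \frac{25817}{10775} + \frac{89746}{236821} = \frac{7081020907}{2551746275}$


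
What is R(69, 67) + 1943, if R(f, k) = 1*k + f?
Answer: 2079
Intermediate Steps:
R(f, k) = f + k (R(f, k) = k + f = f + k)
R(69, 67) + 1943 = (69 + 67) + 1943 = 136 + 1943 = 2079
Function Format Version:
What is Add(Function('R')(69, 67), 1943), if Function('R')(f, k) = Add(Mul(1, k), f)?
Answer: 2079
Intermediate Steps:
Function('R')(f, k) = Add(f, k) (Function('R')(f, k) = Add(k, f) = Add(f, k))
Add(Function('R')(69, 67), 1943) = Add(Add(69, 67), 1943) = Add(136, 1943) = 2079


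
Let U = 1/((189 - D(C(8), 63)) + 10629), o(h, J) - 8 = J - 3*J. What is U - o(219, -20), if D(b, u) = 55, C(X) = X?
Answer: -516623/10763 ≈ -48.000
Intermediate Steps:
o(h, J) = 8 - 2*J (o(h, J) = 8 + (J - 3*J) = 8 - 2*J)
U = 1/10763 (U = 1/((189 - 1*55) + 10629) = 1/((189 - 55) + 10629) = 1/(134 + 10629) = 1/10763 ≈ 9.2911e-5)
U - o(219, -20) = 1/10763 - (8 - 2*(-20)) = 1/10763 - (8 + 40) = 1/10763 - 1*48 = 1/10763 - 48 = -516623/10763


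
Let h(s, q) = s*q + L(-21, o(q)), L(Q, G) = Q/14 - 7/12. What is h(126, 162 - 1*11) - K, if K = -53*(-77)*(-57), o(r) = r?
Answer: 3019691/12 ≈ 2.5164e+5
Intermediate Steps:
L(Q, G) = -7/12 + Q/14 (L(Q, G) = Q*(1/14) - 7*1/12 = Q/14 - 7/12 = -7/12 + Q/14)
h(s, q) = -25/12 + q*s (h(s, q) = s*q + (-7/12 + (1/14)*(-21)) = q*s + (-7/12 - 3/2) = q*s - 25/12 = -25/12 + q*s)
K = -232617 (K = 4081*(-57) = -232617)
h(126, 162 - 1*11) - K = (-25/12 + (162 - 1*11)*126) - 1*(-232617) = (-25/12 + (162 - 11)*126) + 232617 = (-25/12 + 151*126) + 232617 = (-25/12 + 19026) + 232617 = 228287/12 + 232617 = 3019691/12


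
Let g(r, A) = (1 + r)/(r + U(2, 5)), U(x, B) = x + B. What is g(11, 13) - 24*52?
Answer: -3742/3 ≈ -1247.3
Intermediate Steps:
U(x, B) = B + x
g(r, A) = (1 + r)/(7 + r) (g(r, A) = (1 + r)/(r + (5 + 2)) = (1 + r)/(r + 7) = (1 + r)/(7 + r))
g(11, 13) - 24*52 = (1 + 11)/(7 + 11) - 24*52 = 12/18 - 1248 = (1/18)*12 - 1248 = ⅔ - 1248 = -3742/3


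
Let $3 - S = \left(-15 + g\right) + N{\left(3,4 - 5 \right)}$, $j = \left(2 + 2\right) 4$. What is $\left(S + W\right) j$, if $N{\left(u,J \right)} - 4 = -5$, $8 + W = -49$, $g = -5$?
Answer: $-528$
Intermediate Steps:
$j = 16$ ($j = 4 \cdot 4 = 16$)
$W = -57$ ($W = -8 - 49 = -57$)
$N{\left(u,J \right)} = -1$ ($N{\left(u,J \right)} = 4 - 5 = -1$)
$S = 24$ ($S = 3 - \left(\left(-15 - 5\right) - 1\right) = 3 - \left(-20 - 1\right) = 3 - -21 = 3 + 21 = 24$)
$\left(S + W\right) j = \left(24 - 57\right) 16 = \left(-33\right) 16 = -528$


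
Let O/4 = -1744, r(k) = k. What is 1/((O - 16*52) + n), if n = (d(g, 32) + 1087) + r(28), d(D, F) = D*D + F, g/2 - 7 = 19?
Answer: -1/3957 ≈ -0.00025272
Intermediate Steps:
g = 52 (g = 14 + 2*19 = 14 + 38 = 52)
d(D, F) = F + D² (d(D, F) = D² + F = F + D²)
O = -6976 (O = 4*(-1744) = -6976)
n = 3851 (n = ((32 + 52²) + 1087) + 28 = ((32 + 2704) + 1087) + 28 = (2736 + 1087) + 28 = 3823 + 28 = 3851)
1/((O - 16*52) + n) = 1/((-6976 - 16*52) + 3851) = 1/((-6976 - 1*832) + 3851) = 1/((-6976 - 832) + 3851) = 1/(-7808 + 3851) = 1/(-3957) = -1/3957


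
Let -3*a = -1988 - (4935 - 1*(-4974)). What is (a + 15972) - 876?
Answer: 57185/3 ≈ 19062.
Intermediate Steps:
a = 11897/3 (a = -(-1988 - (4935 - 1*(-4974)))/3 = -(-1988 - (4935 + 4974))/3 = -(-1988 - 1*9909)/3 = -(-1988 - 9909)/3 = -1/3*(-11897) = 11897/3 ≈ 3965.7)
(a + 15972) - 876 = (11897/3 + 15972) - 876 = 59813/3 - 876 = 57185/3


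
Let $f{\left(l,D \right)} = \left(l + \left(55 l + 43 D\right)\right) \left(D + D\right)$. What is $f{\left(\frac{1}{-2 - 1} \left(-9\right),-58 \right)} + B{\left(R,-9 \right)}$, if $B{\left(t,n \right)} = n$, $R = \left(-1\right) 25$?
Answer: $269807$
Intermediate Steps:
$R = -25$
$f{\left(l,D \right)} = 2 D \left(43 D + 56 l\right)$ ($f{\left(l,D \right)} = \left(l + \left(43 D + 55 l\right)\right) 2 D = \left(43 D + 56 l\right) 2 D = 2 D \left(43 D + 56 l\right)$)
$f{\left(\frac{1}{-2 - 1} \left(-9\right),-58 \right)} + B{\left(R,-9 \right)} = 2 \left(-58\right) \left(43 \left(-58\right) + 56 \frac{1}{-2 - 1} \left(-9\right)\right) - 9 = 2 \left(-58\right) \left(-2494 + 56 \frac{1}{-3} \left(-9\right)\right) - 9 = 2 \left(-58\right) \left(-2494 + 56 \left(\left(- \frac{1}{3}\right) \left(-9\right)\right)\right) - 9 = 2 \left(-58\right) \left(-2494 + 56 \cdot 3\right) - 9 = 2 \left(-58\right) \left(-2494 + 168\right) - 9 = 2 \left(-58\right) \left(-2326\right) - 9 = 269816 - 9 = 269807$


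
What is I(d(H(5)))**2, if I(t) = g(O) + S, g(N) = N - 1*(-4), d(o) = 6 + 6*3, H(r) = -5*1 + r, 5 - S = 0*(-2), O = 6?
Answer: 225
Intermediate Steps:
S = 5 (S = 5 - 0*(-2) = 5 - 1*0 = 5 + 0 = 5)
H(r) = -5 + r
d(o) = 24 (d(o) = 6 + 18 = 24)
g(N) = 4 + N (g(N) = N + 4 = 4 + N)
I(t) = 15 (I(t) = (4 + 6) + 5 = 10 + 5 = 15)
I(d(H(5)))**2 = 15**2 = 225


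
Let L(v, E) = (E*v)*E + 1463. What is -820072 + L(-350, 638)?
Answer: -143284009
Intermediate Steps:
L(v, E) = 1463 + v*E² (L(v, E) = v*E² + 1463 = 1463 + v*E²)
-820072 + L(-350, 638) = -820072 + (1463 - 350*638²) = -820072 + (1463 - 350*407044) = -820072 + (1463 - 142465400) = -820072 - 142463937 = -143284009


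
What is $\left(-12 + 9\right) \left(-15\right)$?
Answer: $45$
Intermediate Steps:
$\left(-12 + 9\right) \left(-15\right) = \left(-3\right) \left(-15\right) = 45$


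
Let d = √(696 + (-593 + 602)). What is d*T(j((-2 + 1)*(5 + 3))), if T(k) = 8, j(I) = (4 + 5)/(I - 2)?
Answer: 8*√705 ≈ 212.41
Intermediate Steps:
j(I) = 9/(-2 + I)
d = √705 (d = √(696 + 9) = √705 ≈ 26.552)
d*T(j((-2 + 1)*(5 + 3))) = √705*8 = 8*√705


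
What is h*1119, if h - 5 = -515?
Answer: -570690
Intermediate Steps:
h = -510 (h = 5 - 515 = -510)
h*1119 = -510*1119 = -570690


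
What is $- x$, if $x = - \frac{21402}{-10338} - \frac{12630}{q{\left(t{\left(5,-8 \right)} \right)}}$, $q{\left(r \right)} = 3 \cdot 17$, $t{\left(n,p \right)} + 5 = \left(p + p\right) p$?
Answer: $\frac{7193191}{29291} \approx 245.58$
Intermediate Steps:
$t{\left(n,p \right)} = -5 + 2 p^{2}$ ($t{\left(n,p \right)} = -5 + \left(p + p\right) p = -5 + 2 p p = -5 + 2 p^{2}$)
$q{\left(r \right)} = 51$
$x = - \frac{7193191}{29291}$ ($x = - \frac{21402}{-10338} - \frac{12630}{51} = \left(-21402\right) \left(- \frac{1}{10338}\right) - \frac{4210}{17} = \frac{3567}{1723} - \frac{4210}{17} = - \frac{7193191}{29291} \approx -245.58$)
$- x = \left(-1\right) \left(- \frac{7193191}{29291}\right) = \frac{7193191}{29291}$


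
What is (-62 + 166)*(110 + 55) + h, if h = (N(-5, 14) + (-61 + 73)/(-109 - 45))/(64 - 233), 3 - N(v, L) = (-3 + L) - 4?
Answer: 223303394/13013 ≈ 17160.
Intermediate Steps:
N(v, L) = 10 - L (N(v, L) = 3 - ((-3 + L) - 4) = 3 - (-7 + L) = 3 + (7 - L) = 10 - L)
h = 314/13013 (h = ((10 - 1*14) + (-61 + 73)/(-109 - 45))/(64 - 233) = ((10 - 14) + 12/(-154))/(-169) = (-4 + 12*(-1/154))*(-1/169) = (-4 - 6/77)*(-1/169) = -314/77*(-1/169) = 314/13013 ≈ 0.024130)
(-62 + 166)*(110 + 55) + h = (-62 + 166)*(110 + 55) + 314/13013 = 104*165 + 314/13013 = 17160 + 314/13013 = 223303394/13013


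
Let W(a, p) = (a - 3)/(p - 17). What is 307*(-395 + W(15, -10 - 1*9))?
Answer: -364102/3 ≈ -1.2137e+5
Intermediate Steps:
W(a, p) = (-3 + a)/(-17 + p)
307*(-395 + W(15, -10 - 1*9)) = 307*(-395 + (-3 + 15)/(-17 + (-10 - 1*9))) = 307*(-395 + 12/(-17 + (-10 - 9))) = 307*(-395 + 12/(-17 - 19)) = 307*(-395 + 12/(-36)) = 307*(-395 - 1/36*12) = 307*(-395 - ⅓) = 307*(-1186/3) = -364102/3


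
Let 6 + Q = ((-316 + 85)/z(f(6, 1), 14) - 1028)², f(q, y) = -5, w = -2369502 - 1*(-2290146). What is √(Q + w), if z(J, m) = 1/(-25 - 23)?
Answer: √101124238 ≈ 10056.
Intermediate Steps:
w = -79356 (w = -2369502 + 2290146 = -79356)
z(J, m) = -1/48 (z(J, m) = 1/(-48) = -1/48)
Q = 101203594 (Q = -6 + ((-316 + 85)/(-1/48) - 1028)² = -6 + (-231*(-48) - 1028)² = -6 + (11088 - 1028)² = -6 + 10060² = -6 + 101203600 = 101203594)
√(Q + w) = √(101203594 - 79356) = √101124238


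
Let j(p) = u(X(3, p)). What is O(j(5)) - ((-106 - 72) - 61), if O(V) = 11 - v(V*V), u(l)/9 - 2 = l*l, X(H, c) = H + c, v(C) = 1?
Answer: 249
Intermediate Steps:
u(l) = 18 + 9*l**2 (u(l) = 18 + 9*(l*l) = 18 + 9*l**2)
j(p) = 18 + 9*(3 + p)**2
O(V) = 10 (O(V) = 11 - 1*1 = 11 - 1 = 10)
O(j(5)) - ((-106 - 72) - 61) = 10 - ((-106 - 72) - 61) = 10 - (-178 - 61) = 10 - 1*(-239) = 10 + 239 = 249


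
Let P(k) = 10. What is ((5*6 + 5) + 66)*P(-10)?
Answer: 1010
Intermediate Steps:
((5*6 + 5) + 66)*P(-10) = ((5*6 + 5) + 66)*10 = ((30 + 5) + 66)*10 = (35 + 66)*10 = 101*10 = 1010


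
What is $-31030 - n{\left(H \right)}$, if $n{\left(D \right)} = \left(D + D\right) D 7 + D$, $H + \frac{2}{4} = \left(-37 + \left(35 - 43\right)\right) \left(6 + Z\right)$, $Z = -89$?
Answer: $-195285628$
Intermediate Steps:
$H = \frac{7469}{2}$ ($H = - \frac{1}{2} + \left(-37 + \left(35 - 43\right)\right) \left(6 - 89\right) = - \frac{1}{2} + \left(-37 - 8\right) \left(-83\right) = - \frac{1}{2} - -3735 = - \frac{1}{2} + 3735 = \frac{7469}{2} \approx 3734.5$)
$n{\left(D \right)} = D + 14 D^{2}$ ($n{\left(D \right)} = 2 D D 7 + D = 2 D^{2} \cdot 7 + D = 14 D^{2} + D = D + 14 D^{2}$)
$-31030 - n{\left(H \right)} = -31030 - \frac{7469 \left(1 + 14 \cdot \frac{7469}{2}\right)}{2} = -31030 - \frac{7469 \left(1 + 52283\right)}{2} = -31030 - \frac{7469}{2} \cdot 52284 = -31030 - 195254598 = -195285628$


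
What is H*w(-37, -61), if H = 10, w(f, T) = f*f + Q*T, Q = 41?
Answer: -11320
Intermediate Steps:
w(f, T) = f² + 41*T (w(f, T) = f*f + 41*T = f² + 41*T)
H*w(-37, -61) = 10*((-37)² + 41*(-61)) = 10*(1369 - 2501) = 10*(-1132) = -11320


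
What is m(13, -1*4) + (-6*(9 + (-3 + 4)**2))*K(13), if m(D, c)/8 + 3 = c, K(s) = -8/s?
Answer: -248/13 ≈ -19.077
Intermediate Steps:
m(D, c) = -24 + 8*c
m(13, -1*4) + (-6*(9 + (-3 + 4)**2))*K(13) = (-24 + 8*(-1*4)) + (-6*(9 + (-3 + 4)**2))*(-8/13) = (-24 + 8*(-4)) + (-6*(9 + 1**2))*(-8*1/13) = (-24 - 32) - 6*(9 + 1)*(-8/13) = -56 - 6*10*(-8/13) = -56 - 60*(-8/13) = -56 + 480/13 = -248/13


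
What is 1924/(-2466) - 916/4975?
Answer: -5915378/6134175 ≈ -0.96433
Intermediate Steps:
1924/(-2466) - 916/4975 = 1924*(-1/2466) - 916*1/4975 = -962/1233 - 916/4975 = -5915378/6134175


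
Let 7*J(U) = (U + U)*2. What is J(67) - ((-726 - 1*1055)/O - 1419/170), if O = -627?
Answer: 32674721/746130 ≈ 43.792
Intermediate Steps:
J(U) = 4*U/7 (J(U) = ((U + U)*2)/7 = ((2*U)*2)/7 = (4*U)/7 = 4*U/7)
J(67) - ((-726 - 1*1055)/O - 1419/170) = (4/7)*67 - ((-726 - 1*1055)/(-627) - 1419/170) = 268/7 - ((-726 - 1055)*(-1/627) - 1419*1/170) = 268/7 - (-1781*(-1/627) - 1419/170) = 268/7 - (1781/627 - 1419/170) = 268/7 - 1*(-586943/106590) = 268/7 + 586943/106590 = 32674721/746130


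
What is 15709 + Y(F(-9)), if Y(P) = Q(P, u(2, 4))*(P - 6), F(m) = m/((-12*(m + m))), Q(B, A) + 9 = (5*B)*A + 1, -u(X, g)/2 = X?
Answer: 2268331/144 ≈ 15752.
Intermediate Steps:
u(X, g) = -2*X
Q(B, A) = -8 + 5*A*B (Q(B, A) = -9 + ((5*B)*A + 1) = -9 + (5*A*B + 1) = -9 + (1 + 5*A*B) = -8 + 5*A*B)
F(m) = -1/24 (F(m) = m/((-24*m)) = m*(-1/(24*m)) = -1/24)
Y(P) = (-8 - 20*P)*(-6 + P) (Y(P) = (-8 + 5*(-2*2)*P)*(P - 6) = (-8 + 5*(-4)*P)*(-6 + P) = (-8 - 20*P)*(-6 + P))
15709 + Y(F(-9)) = 15709 + (48 - 20*(-1/24)² + 112*(-1/24)) = 15709 + (48 - 20*1/576 - 14/3) = 15709 + (48 - 5/144 - 14/3) = 15709 + 6235/144 = 2268331/144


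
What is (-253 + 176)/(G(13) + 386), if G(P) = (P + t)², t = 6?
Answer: -77/747 ≈ -0.10308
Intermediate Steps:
G(P) = (6 + P)² (G(P) = (P + 6)² = (6 + P)²)
(-253 + 176)/(G(13) + 386) = (-253 + 176)/((6 + 13)² + 386) = -77/(19² + 386) = -77/(361 + 386) = -77/747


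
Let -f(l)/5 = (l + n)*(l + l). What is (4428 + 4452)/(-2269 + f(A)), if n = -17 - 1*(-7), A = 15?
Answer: -8880/3019 ≈ -2.9414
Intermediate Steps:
n = -10 (n = -17 + 7 = -10)
f(l) = -10*l*(-10 + l) (f(l) = -5*(l - 10)*(l + l) = -5*(-10 + l)*2*l = -10*l*(-10 + l))
(4428 + 4452)/(-2269 + f(A)) = (4428 + 4452)/(-2269 + 10*15*(10 - 1*15)) = 8880/(-2269 + 10*15*(10 - 15)) = 8880/(-2269 + 10*15*(-5)) = 8880/(-2269 - 750) = 8880/(-3019) = 8880*(-1/3019) = -8880/3019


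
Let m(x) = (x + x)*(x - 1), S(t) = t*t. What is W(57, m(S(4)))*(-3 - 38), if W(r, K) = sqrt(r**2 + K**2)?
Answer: -123*sqrt(25961) ≈ -19818.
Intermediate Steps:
S(t) = t**2
m(x) = 2*x*(-1 + x) (m(x) = (2*x)*(-1 + x) = 2*x*(-1 + x))
W(r, K) = sqrt(K**2 + r**2)
W(57, m(S(4)))*(-3 - 38) = sqrt((2*4**2*(-1 + 4**2))**2 + 57**2)*(-3 - 38) = sqrt((2*16*(-1 + 16))**2 + 3249)*(-41) = sqrt((2*16*15)**2 + 3249)*(-41) = sqrt(480**2 + 3249)*(-41) = sqrt(230400 + 3249)*(-41) = sqrt(233649)*(-41) = (3*sqrt(25961))*(-41) = -123*sqrt(25961)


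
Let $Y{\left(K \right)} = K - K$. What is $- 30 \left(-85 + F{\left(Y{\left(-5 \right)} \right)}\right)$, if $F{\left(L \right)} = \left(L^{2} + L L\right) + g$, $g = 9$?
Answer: $2280$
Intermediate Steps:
$Y{\left(K \right)} = 0$
$F{\left(L \right)} = 9 + 2 L^{2}$ ($F{\left(L \right)} = \left(L^{2} + L L\right) + 9 = \left(L^{2} + L^{2}\right) + 9 = 2 L^{2} + 9 = 9 + 2 L^{2}$)
$- 30 \left(-85 + F{\left(Y{\left(-5 \right)} \right)}\right) = - 30 \left(-85 + \left(9 + 2 \cdot 0^{2}\right)\right) = - 30 \left(-85 + \left(9 + 2 \cdot 0\right)\right) = - 30 \left(-85 + \left(9 + 0\right)\right) = - 30 \left(-85 + 9\right) = \left(-30\right) \left(-76\right) = 2280$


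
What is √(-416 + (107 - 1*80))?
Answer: I*√389 ≈ 19.723*I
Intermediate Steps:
√(-416 + (107 - 1*80)) = √(-416 + (107 - 80)) = √(-416 + 27) = √(-389) = I*√389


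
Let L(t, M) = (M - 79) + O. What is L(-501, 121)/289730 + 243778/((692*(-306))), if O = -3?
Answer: -17655385403/15337726740 ≈ -1.1511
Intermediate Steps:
L(t, M) = -82 + M (L(t, M) = (M - 79) - 3 = (-79 + M) - 3 = -82 + M)
L(-501, 121)/289730 + 243778/((692*(-306))) = (-82 + 121)/289730 + 243778/((692*(-306))) = 39*(1/289730) + 243778/(-211752) = 39/289730 + 243778*(-1/211752) = 39/289730 - 121889/105876 = -17655385403/15337726740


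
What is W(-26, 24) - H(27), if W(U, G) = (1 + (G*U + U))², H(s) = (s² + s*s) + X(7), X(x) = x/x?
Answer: 419742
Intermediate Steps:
X(x) = 1
H(s) = 1 + 2*s² (H(s) = (s² + s*s) + 1 = (s² + s²) + 1 = 2*s² + 1 = 1 + 2*s²)
W(U, G) = (1 + U + G*U)² (W(U, G) = (1 + (U + G*U))² = (1 + U + G*U)²)
W(-26, 24) - H(27) = (1 - 26 + 24*(-26))² - (1 + 2*27²) = (1 - 26 - 624)² - (1 + 2*729) = (-649)² - (1 + 1458) = 421201 - 1*1459 = 421201 - 1459 = 419742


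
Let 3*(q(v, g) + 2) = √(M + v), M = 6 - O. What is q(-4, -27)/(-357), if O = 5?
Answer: 2/357 - I*√3/1071 ≈ 0.0056022 - 0.0016172*I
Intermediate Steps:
M = 1 (M = 6 - 1*5 = 6 - 5 = 1)
q(v, g) = -2 + √(1 + v)/3
q(-4, -27)/(-357) = (-2 + √(1 - 4)/3)/(-357) = (-2 + √(-3)/3)*(-1/357) = (-2 + (I*√3)/3)*(-1/357) = (-2 + I*√3/3)*(-1/357) = 2/357 - I*√3/1071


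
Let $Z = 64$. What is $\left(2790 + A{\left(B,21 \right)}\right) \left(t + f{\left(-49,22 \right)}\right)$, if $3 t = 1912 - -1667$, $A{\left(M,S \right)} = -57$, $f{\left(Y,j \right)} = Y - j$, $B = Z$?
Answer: $3066426$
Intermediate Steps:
$B = 64$
$t = 1193$ ($t = \frac{1912 - -1667}{3} = \frac{1912 + 1667}{3} = \frac{1}{3} \cdot 3579 = 1193$)
$\left(2790 + A{\left(B,21 \right)}\right) \left(t + f{\left(-49,22 \right)}\right) = \left(2790 - 57\right) \left(1193 - 71\right) = 2733 \left(1193 - 71\right) = 2733 \cdot 1122 = 3066426$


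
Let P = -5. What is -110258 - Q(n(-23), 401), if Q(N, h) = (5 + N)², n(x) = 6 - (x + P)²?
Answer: -707787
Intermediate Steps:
n(x) = 6 - (-5 + x)² (n(x) = 6 - (x - 5)² = 6 - (-5 + x)²)
-110258 - Q(n(-23), 401) = -110258 - (5 + (6 - (-5 - 23)²))² = -110258 - (5 + (6 - 1*(-28)²))² = -110258 - (5 + (6 - 1*784))² = -110258 - (5 + (6 - 784))² = -110258 - (5 - 778)² = -110258 - 1*(-773)² = -110258 - 1*597529 = -110258 - 597529 = -707787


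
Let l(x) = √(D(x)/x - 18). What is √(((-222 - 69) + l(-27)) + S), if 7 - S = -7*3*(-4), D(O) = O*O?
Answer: √(-368 + 3*I*√5) ≈ 0.1748 + 19.184*I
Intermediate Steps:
D(O) = O²
S = -77 (S = 7 - (-7*3)*(-4) = 7 - (-21)*(-4) = 7 - 1*84 = 7 - 84 = -77)
l(x) = √(-18 + x) (l(x) = √(x²/x - 18) = √(x - 18) = √(-18 + x))
√(((-222 - 69) + l(-27)) + S) = √(((-222 - 69) + √(-18 - 27)) - 77) = √((-291 + √(-45)) - 77) = √((-291 + 3*I*√5) - 77) = √(-368 + 3*I*√5)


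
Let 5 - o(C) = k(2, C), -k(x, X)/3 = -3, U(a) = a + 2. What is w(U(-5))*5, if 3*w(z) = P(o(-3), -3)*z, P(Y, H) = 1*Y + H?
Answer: 35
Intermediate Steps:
U(a) = 2 + a
k(x, X) = 9 (k(x, X) = -3*(-3) = 9)
o(C) = -4 (o(C) = 5 - 1*9 = 5 - 9 = -4)
P(Y, H) = H + Y (P(Y, H) = Y + H = H + Y)
w(z) = -7*z/3 (w(z) = ((-3 - 4)*z)/3 = (-7*z)/3 = -7*z/3)
w(U(-5))*5 = -7*(2 - 5)/3*5 = -7/3*(-3)*5 = 7*5 = 35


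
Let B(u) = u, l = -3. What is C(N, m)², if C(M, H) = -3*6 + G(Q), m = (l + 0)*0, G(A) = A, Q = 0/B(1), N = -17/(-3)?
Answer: 324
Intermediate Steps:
N = 17/3 (N = -17*(-⅓) = 17/3 ≈ 5.6667)
Q = 0 (Q = 0/1 = 0*1 = 0)
m = 0 (m = (-3 + 0)*0 = -3*0 = 0)
C(M, H) = -18 (C(M, H) = -3*6 + 0 = -18 + 0 = -18)
C(N, m)² = (-18)² = 324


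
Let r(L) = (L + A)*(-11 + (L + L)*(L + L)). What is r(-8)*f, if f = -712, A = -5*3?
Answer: 4012120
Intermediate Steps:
A = -15
r(L) = (-15 + L)*(-11 + 4*L²) (r(L) = (L - 15)*(-11 + (L + L)*(L + L)) = (-15 + L)*(-11 + (2*L)*(2*L)) = (-15 + L)*(-11 + 4*L²))
r(-8)*f = (165 - 60*(-8)² - 11*(-8) + 4*(-8)³)*(-712) = (165 - 60*64 + 88 + 4*(-512))*(-712) = (165 - 3840 + 88 - 2048)*(-712) = -5635*(-712) = 4012120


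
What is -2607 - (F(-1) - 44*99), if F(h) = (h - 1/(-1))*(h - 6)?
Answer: 1749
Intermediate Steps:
F(h) = (1 + h)*(-6 + h) (F(h) = (h - 1*(-1))*(-6 + h) = (h + 1)*(-6 + h) = (1 + h)*(-6 + h))
-2607 - (F(-1) - 44*99) = -2607 - ((-6 + (-1)**2 - 5*(-1)) - 44*99) = -2607 - ((-6 + 1 + 5) - 4356) = -2607 - (0 - 4356) = -2607 - 1*(-4356) = -2607 + 4356 = 1749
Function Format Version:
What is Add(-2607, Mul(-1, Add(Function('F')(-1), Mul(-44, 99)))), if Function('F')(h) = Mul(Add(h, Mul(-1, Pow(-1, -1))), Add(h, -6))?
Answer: 1749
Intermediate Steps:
Function('F')(h) = Mul(Add(1, h), Add(-6, h)) (Function('F')(h) = Mul(Add(h, Mul(-1, -1)), Add(-6, h)) = Mul(Add(h, 1), Add(-6, h)) = Mul(Add(1, h), Add(-6, h)))
Add(-2607, Mul(-1, Add(Function('F')(-1), Mul(-44, 99)))) = Add(-2607, Mul(-1, Add(Add(-6, Pow(-1, 2), Mul(-5, -1)), Mul(-44, 99)))) = Add(-2607, Mul(-1, Add(Add(-6, 1, 5), -4356))) = Add(-2607, Mul(-1, Add(0, -4356))) = Add(-2607, Mul(-1, -4356)) = Add(-2607, 4356) = 1749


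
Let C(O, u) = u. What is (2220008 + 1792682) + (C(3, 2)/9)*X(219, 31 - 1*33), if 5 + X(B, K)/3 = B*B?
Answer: 12133982/3 ≈ 4.0447e+6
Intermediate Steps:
X(B, K) = -15 + 3*B**2 (X(B, K) = -15 + 3*(B*B) = -15 + 3*B**2)
(2220008 + 1792682) + (C(3, 2)/9)*X(219, 31 - 1*33) = (2220008 + 1792682) + (2/9)*(-15 + 3*219**2) = 4012690 + (2*(1/9))*(-15 + 3*47961) = 4012690 + 2*(-15 + 143883)/9 = 4012690 + (2/9)*143868 = 4012690 + 95912/3 = 12133982/3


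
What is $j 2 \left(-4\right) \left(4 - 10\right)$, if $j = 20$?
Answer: $960$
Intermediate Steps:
$j 2 \left(-4\right) \left(4 - 10\right) = 20 \cdot 2 \left(-4\right) \left(4 - 10\right) = 20 \left(- 8 \left(4 - 10\right)\right) = 20 \left(\left(-8\right) \left(-6\right)\right) = 20 \cdot 48 = 960$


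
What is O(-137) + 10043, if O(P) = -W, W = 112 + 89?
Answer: 9842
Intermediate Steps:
W = 201
O(P) = -201 (O(P) = -1*201 = -201)
O(-137) + 10043 = -201 + 10043 = 9842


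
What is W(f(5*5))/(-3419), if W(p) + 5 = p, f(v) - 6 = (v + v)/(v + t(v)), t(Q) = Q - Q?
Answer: -3/3419 ≈ -0.00087745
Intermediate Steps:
t(Q) = 0
f(v) = 8 (f(v) = 6 + (v + v)/(v + 0) = 6 + (2*v)/v = 6 + 2 = 8)
W(p) = -5 + p
W(f(5*5))/(-3419) = (-5 + 8)/(-3419) = 3*(-1/3419) = -3/3419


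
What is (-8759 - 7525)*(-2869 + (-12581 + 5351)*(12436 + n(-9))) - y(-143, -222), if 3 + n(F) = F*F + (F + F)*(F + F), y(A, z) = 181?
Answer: 1511507080775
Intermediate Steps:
n(F) = -3 + 5*F**2 (n(F) = -3 + (F*F + (F + F)*(F + F)) = -3 + (F**2 + (2*F)*(2*F)) = -3 + (F**2 + 4*F**2) = -3 + 5*F**2)
(-8759 - 7525)*(-2869 + (-12581 + 5351)*(12436 + n(-9))) - y(-143, -222) = (-8759 - 7525)*(-2869 + (-12581 + 5351)*(12436 + (-3 + 5*(-9)**2))) - 1*181 = -16284*(-2869 - 7230*(12436 + (-3 + 5*81))) - 181 = -16284*(-2869 - 7230*(12436 + (-3 + 405))) - 181 = -16284*(-2869 - 7230*(12436 + 402)) - 181 = -16284*(-2869 - 7230*12838) - 181 = -16284*(-2869 - 92818740) - 181 = -16284*(-92821609) - 181 = 1511507080956 - 181 = 1511507080775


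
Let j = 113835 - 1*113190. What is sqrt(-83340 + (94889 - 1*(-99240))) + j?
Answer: 645 + 7*sqrt(2261) ≈ 977.85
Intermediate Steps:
j = 645 (j = 113835 - 113190 = 645)
sqrt(-83340 + (94889 - 1*(-99240))) + j = sqrt(-83340 + (94889 - 1*(-99240))) + 645 = sqrt(-83340 + (94889 + 99240)) + 645 = sqrt(-83340 + 194129) + 645 = sqrt(110789) + 645 = 7*sqrt(2261) + 645 = 645 + 7*sqrt(2261)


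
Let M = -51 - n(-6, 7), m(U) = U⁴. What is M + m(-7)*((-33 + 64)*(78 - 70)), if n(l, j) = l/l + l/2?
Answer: 595399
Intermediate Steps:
n(l, j) = 1 + l/2 (n(l, j) = 1 + l*(½) = 1 + l/2)
M = -49 (M = -51 - (1 + (½)*(-6)) = -51 - (1 - 3) = -51 - 1*(-2) = -51 + 2 = -49)
M + m(-7)*((-33 + 64)*(78 - 70)) = -49 + (-7)⁴*((-33 + 64)*(78 - 70)) = -49 + 2401*(31*8) = -49 + 2401*248 = -49 + 595448 = 595399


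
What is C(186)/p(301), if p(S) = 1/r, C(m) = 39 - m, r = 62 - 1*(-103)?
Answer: -24255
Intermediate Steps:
r = 165 (r = 62 + 103 = 165)
p(S) = 1/165
C(186)/p(301) = (39 - 1*186)/(1/165) = (39 - 186)*165 = -147*165 = -24255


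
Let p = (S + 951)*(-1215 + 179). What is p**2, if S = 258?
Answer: 1568816370576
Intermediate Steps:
p = -1252524 (p = (258 + 951)*(-1215 + 179) = 1209*(-1036) = -1252524)
p**2 = (-1252524)**2 = 1568816370576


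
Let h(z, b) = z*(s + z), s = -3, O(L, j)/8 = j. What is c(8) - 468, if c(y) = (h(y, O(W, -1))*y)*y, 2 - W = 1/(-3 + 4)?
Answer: 2092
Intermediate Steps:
W = 1 (W = 2 - 1/(-3 + 4) = 2 - 1/1 = 2 - 1*1 = 2 - 1 = 1)
O(L, j) = 8*j
h(z, b) = z*(-3 + z)
c(y) = y**3*(-3 + y) (c(y) = ((y*(-3 + y))*y)*y = (y**2*(-3 + y))*y = y**3*(-3 + y))
c(8) - 468 = 8**3*(-3 + 8) - 468 = 512*5 - 468 = 2560 - 468 = 2092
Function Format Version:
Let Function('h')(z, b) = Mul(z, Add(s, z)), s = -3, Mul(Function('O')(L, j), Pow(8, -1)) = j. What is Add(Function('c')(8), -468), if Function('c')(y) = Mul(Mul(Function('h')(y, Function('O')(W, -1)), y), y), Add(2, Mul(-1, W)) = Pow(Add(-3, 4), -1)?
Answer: 2092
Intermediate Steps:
W = 1 (W = Add(2, Mul(-1, Pow(Add(-3, 4), -1))) = Add(2, Mul(-1, Pow(1, -1))) = Add(2, Mul(-1, 1)) = Add(2, -1) = 1)
Function('O')(L, j) = Mul(8, j)
Function('h')(z, b) = Mul(z, Add(-3, z))
Function('c')(y) = Mul(Pow(y, 3), Add(-3, y)) (Function('c')(y) = Mul(Mul(Mul(y, Add(-3, y)), y), y) = Mul(Mul(Pow(y, 2), Add(-3, y)), y) = Mul(Pow(y, 3), Add(-3, y)))
Add(Function('c')(8), -468) = Add(Mul(Pow(8, 3), Add(-3, 8)), -468) = Add(Mul(512, 5), -468) = Add(2560, -468) = 2092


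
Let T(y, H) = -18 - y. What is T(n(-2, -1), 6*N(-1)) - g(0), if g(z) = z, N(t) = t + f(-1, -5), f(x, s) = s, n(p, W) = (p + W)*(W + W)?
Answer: -24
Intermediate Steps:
n(p, W) = 2*W*(W + p) (n(p, W) = (W + p)*(2*W) = 2*W*(W + p))
N(t) = -5 + t (N(t) = t - 5 = -5 + t)
T(n(-2, -1), 6*N(-1)) - g(0) = (-18 - 2*(-1)*(-1 - 2)) - 1*0 = (-18 - 2*(-1)*(-3)) + 0 = (-18 - 1*6) + 0 = (-18 - 6) + 0 = -24 + 0 = -24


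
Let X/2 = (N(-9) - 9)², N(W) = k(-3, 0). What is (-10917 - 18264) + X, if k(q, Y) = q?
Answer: -28893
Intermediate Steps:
N(W) = -3
X = 288 (X = 2*(-3 - 9)² = 2*(-12)² = 2*144 = 288)
(-10917 - 18264) + X = (-10917 - 18264) + 288 = -29181 + 288 = -28893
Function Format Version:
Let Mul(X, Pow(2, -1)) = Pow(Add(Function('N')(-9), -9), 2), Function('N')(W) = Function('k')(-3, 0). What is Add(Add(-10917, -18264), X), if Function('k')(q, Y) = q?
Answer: -28893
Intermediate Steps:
Function('N')(W) = -3
X = 288 (X = Mul(2, Pow(Add(-3, -9), 2)) = Mul(2, Pow(-12, 2)) = Mul(2, 144) = 288)
Add(Add(-10917, -18264), X) = Add(Add(-10917, -18264), 288) = Add(-29181, 288) = -28893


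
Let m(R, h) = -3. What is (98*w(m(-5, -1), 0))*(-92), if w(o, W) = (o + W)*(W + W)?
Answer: 0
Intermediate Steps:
w(o, W) = 2*W*(W + o) (w(o, W) = (W + o)*(2*W) = 2*W*(W + o))
(98*w(m(-5, -1), 0))*(-92) = (98*(2*0*(0 - 3)))*(-92) = (98*(2*0*(-3)))*(-92) = (98*0)*(-92) = 0*(-92) = 0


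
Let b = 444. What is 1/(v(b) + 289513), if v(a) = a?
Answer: 1/289957 ≈ 3.4488e-6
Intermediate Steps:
1/(v(b) + 289513) = 1/(444 + 289513) = 1/289957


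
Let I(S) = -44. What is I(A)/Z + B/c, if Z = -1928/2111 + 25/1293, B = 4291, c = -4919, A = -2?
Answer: 580296446489/12002994551 ≈ 48.346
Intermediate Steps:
Z = -2440129/2729523 (Z = -1928*1/2111 + 25*(1/1293) = -1928/2111 + 25/1293 = -2440129/2729523 ≈ -0.89398)
I(A)/Z + B/c = -44/(-2440129/2729523) + 4291/(-4919) = -44*(-2729523/2440129) + 4291*(-1/4919) = 120099012/2440129 - 4291/4919 = 580296446489/12002994551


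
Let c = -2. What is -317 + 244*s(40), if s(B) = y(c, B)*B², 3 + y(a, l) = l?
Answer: 14444483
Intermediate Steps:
y(a, l) = -3 + l
s(B) = B²*(-3 + B) (s(B) = (-3 + B)*B² = B²*(-3 + B))
-317 + 244*s(40) = -317 + 244*(40²*(-3 + 40)) = -317 + 244*(1600*37) = -317 + 244*59200 = -317 + 14444800 = 14444483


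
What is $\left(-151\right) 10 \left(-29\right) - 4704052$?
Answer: $-4660262$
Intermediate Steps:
$\left(-151\right) 10 \left(-29\right) - 4704052 = \left(-1510\right) \left(-29\right) - 4704052 = 43790 - 4704052 = -4660262$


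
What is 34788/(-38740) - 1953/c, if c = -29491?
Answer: -2610642/3138685 ≈ -0.83176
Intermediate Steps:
34788/(-38740) - 1953/c = 34788/(-38740) - 1953/(-29491) = 34788*(-1/38740) - 1953*(-1/29491) = -669/745 + 279/4213 = -2610642/3138685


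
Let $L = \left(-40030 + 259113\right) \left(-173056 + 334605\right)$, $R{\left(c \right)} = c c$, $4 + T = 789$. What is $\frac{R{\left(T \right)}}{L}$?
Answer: $\frac{616225}{35392639567} \approx 1.7411 \cdot 10^{-5}$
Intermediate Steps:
$T = 785$ ($T = -4 + 789 = 785$)
$R{\left(c \right)} = c^{2}$
$L = 35392639567$ ($L = 219083 \cdot 161549 = 35392639567$)
$\frac{R{\left(T \right)}}{L} = \frac{785^{2}}{35392639567} = 616225 \cdot \frac{1}{35392639567} = \frac{616225}{35392639567}$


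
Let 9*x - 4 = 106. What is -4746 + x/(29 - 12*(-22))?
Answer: -12515092/2637 ≈ -4746.0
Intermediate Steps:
x = 110/9 (x = 4/9 + (⅑)*106 = 4/9 + 106/9 = 110/9 ≈ 12.222)
-4746 + x/(29 - 12*(-22)) = -4746 + 110/(9*(29 - 12*(-22))) = -4746 + 110/(9*(29 + 264)) = -4746 + (110/9)/293 = -4746 + (110/9)*(1/293) = -4746 + 110/2637 = -12515092/2637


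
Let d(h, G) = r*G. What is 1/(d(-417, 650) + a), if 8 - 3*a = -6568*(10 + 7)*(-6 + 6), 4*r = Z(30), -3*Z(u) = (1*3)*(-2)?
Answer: 3/983 ≈ 0.0030519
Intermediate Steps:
Z(u) = 2 (Z(u) = -1*3*(-2)/3 = -(-2) = -⅓*(-6) = 2)
r = ½ (r = (¼)*2 = ½ ≈ 0.50000)
a = 8/3 (a = 8/3 - (-6568)*(10 + 7)*(-6 + 6)/3 = 8/3 - (-6568)*17*0/3 = 8/3 - (-6568)*0/3 = 8/3 - ⅓*0 = 8/3 + 0 = 8/3 ≈ 2.6667)
d(h, G) = G/2
1/(d(-417, 650) + a) = 1/((½)*650 + 8/3) = 1/(325 + 8/3) = 1/(983/3) = 3/983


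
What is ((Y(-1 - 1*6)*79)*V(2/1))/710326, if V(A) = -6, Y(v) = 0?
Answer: 0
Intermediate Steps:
((Y(-1 - 1*6)*79)*V(2/1))/710326 = ((0*79)*(-6))/710326 = (0*(-6))*(1/710326) = 0*(1/710326) = 0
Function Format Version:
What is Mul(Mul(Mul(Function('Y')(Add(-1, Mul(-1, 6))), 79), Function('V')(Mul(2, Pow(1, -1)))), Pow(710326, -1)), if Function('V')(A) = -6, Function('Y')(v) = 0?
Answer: 0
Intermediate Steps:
Mul(Mul(Mul(Function('Y')(Add(-1, Mul(-1, 6))), 79), Function('V')(Mul(2, Pow(1, -1)))), Pow(710326, -1)) = Mul(Mul(Mul(0, 79), -6), Pow(710326, -1)) = Mul(Mul(0, -6), Rational(1, 710326)) = Mul(0, Rational(1, 710326)) = 0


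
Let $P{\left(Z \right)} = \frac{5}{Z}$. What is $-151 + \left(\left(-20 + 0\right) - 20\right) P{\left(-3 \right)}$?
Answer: $- \frac{253}{3} \approx -84.333$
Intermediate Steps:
$-151 + \left(\left(-20 + 0\right) - 20\right) P{\left(-3 \right)} = -151 + \left(\left(-20 + 0\right) - 20\right) \frac{5}{-3} = -151 + \left(-20 - 20\right) 5 \left(- \frac{1}{3}\right) = -151 - - \frac{200}{3} = -151 + \frac{200}{3} = - \frac{253}{3}$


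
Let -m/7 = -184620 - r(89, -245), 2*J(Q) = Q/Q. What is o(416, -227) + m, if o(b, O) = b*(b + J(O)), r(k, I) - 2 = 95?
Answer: 1466283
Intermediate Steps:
r(k, I) = 97 (r(k, I) = 2 + 95 = 97)
J(Q) = 1/2 (J(Q) = (Q/Q)/2 = (1/2)*1 = 1/2)
o(b, O) = b*(1/2 + b) (o(b, O) = b*(b + 1/2) = b*(1/2 + b))
m = 1293019 (m = -7*(-184620 - 1*97) = -7*(-184620 - 97) = -7*(-184717) = 1293019)
o(416, -227) + m = 416*(1/2 + 416) + 1293019 = 416*(833/2) + 1293019 = 173264 + 1293019 = 1466283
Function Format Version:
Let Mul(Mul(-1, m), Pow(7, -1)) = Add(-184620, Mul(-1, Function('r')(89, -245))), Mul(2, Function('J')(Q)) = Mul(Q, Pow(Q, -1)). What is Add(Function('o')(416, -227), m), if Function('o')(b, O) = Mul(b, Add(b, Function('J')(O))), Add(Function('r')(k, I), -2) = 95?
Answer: 1466283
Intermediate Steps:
Function('r')(k, I) = 97 (Function('r')(k, I) = Add(2, 95) = 97)
Function('J')(Q) = Rational(1, 2) (Function('J')(Q) = Mul(Rational(1, 2), Mul(Q, Pow(Q, -1))) = Mul(Rational(1, 2), 1) = Rational(1, 2))
Function('o')(b, O) = Mul(b, Add(Rational(1, 2), b)) (Function('o')(b, O) = Mul(b, Add(b, Rational(1, 2))) = Mul(b, Add(Rational(1, 2), b)))
m = 1293019 (m = Mul(-7, Add(-184620, Mul(-1, 97))) = Mul(-7, Add(-184620, -97)) = Mul(-7, -184717) = 1293019)
Add(Function('o')(416, -227), m) = Add(Mul(416, Add(Rational(1, 2), 416)), 1293019) = Add(Mul(416, Rational(833, 2)), 1293019) = Add(173264, 1293019) = 1466283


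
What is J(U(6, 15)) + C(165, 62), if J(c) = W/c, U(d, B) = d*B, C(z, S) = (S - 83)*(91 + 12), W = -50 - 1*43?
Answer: -64921/30 ≈ -2164.0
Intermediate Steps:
W = -93 (W = -50 - 43 = -93)
C(z, S) = -8549 + 103*S (C(z, S) = (-83 + S)*103 = -8549 + 103*S)
U(d, B) = B*d
J(c) = -93/c
J(U(6, 15)) + C(165, 62) = -93/(15*6) + (-8549 + 103*62) = -93/90 + (-8549 + 6386) = -93*1/90 - 2163 = -31/30 - 2163 = -64921/30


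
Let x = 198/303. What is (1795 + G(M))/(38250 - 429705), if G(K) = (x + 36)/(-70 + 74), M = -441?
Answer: -364441/79073910 ≈ -0.0046089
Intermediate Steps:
x = 66/101 (x = 198*(1/303) = 66/101 ≈ 0.65347)
G(K) = 1851/202 (G(K) = (66/101 + 36)/(-70 + 74) = (3702/101)/4 = (3702/101)*(¼) = 1851/202)
(1795 + G(M))/(38250 - 429705) = (1795 + 1851/202)/(38250 - 429705) = (364441/202)/(-391455) = (364441/202)*(-1/391455) = -364441/79073910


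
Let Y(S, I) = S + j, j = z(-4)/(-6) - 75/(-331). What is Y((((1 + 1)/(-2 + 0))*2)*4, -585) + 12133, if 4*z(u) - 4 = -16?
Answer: 8027231/662 ≈ 12126.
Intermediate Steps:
z(u) = -3 (z(u) = 1 + (¼)*(-16) = 1 - 4 = -3)
j = 481/662 (j = -3/(-6) - 75/(-331) = -3*(-⅙) - 75*(-1/331) = ½ + 75/331 = 481/662 ≈ 0.72659)
Y(S, I) = 481/662 + S (Y(S, I) = S + 481/662 = 481/662 + S)
Y((((1 + 1)/(-2 + 0))*2)*4, -585) + 12133 = (481/662 + (((1 + 1)/(-2 + 0))*2)*4) + 12133 = (481/662 + ((2/(-2))*2)*4) + 12133 = (481/662 + ((2*(-½))*2)*4) + 12133 = (481/662 - 1*2*4) + 12133 = (481/662 - 2*4) + 12133 = (481/662 - 8) + 12133 = -4815/662 + 12133 = 8027231/662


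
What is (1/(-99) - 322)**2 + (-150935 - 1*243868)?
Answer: -2853193562/9801 ≈ -2.9111e+5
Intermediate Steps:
(1/(-99) - 322)**2 + (-150935 - 1*243868) = (-1/99 - 322)**2 + (-150935 - 243868) = (-31879/99)**2 - 394803 = 1016270641/9801 - 394803 = -2853193562/9801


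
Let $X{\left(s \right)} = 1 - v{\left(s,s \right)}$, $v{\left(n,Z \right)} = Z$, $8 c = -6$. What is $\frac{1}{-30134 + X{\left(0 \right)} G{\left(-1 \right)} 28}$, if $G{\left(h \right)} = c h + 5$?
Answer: $- \frac{1}{29973} \approx -3.3363 \cdot 10^{-5}$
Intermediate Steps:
$c = - \frac{3}{4}$ ($c = \frac{1}{8} \left(-6\right) = - \frac{3}{4} \approx -0.75$)
$G{\left(h \right)} = 5 - \frac{3 h}{4}$ ($G{\left(h \right)} = - \frac{3 h}{4} + 5 = 5 - \frac{3 h}{4}$)
$X{\left(s \right)} = 1 - s$
$\frac{1}{-30134 + X{\left(0 \right)} G{\left(-1 \right)} 28} = \frac{1}{-30134 + \left(1 - 0\right) \left(5 - - \frac{3}{4}\right) 28} = \frac{1}{-30134 + \left(1 + 0\right) \left(5 + \frac{3}{4}\right) 28} = \frac{1}{-30134 + 1 \cdot \frac{23}{4} \cdot 28} = \frac{1}{-30134 + \frac{23}{4} \cdot 28} = \frac{1}{-30134 + 161} = \frac{1}{-29973} = - \frac{1}{29973}$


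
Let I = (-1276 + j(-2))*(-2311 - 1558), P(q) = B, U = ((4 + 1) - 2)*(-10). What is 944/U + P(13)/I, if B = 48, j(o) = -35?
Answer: -798035176/25361295 ≈ -31.467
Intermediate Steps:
U = -30 (U = (5 - 2)*(-10) = 3*(-10) = -30)
P(q) = 48
I = 5072259 (I = (-1276 - 35)*(-2311 - 1558) = -1311*(-3869) = 5072259)
944/U + P(13)/I = 944/(-30) + 48/5072259 = 944*(-1/30) + 48*(1/5072259) = -472/15 + 16/1690753 = -798035176/25361295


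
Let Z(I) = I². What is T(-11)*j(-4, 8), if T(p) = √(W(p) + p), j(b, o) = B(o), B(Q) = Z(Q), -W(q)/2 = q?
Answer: 64*√11 ≈ 212.26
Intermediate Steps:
W(q) = -2*q
B(Q) = Q²
j(b, o) = o²
T(p) = √(-p) (T(p) = √(-2*p + p) = √(-p))
T(-11)*j(-4, 8) = √(-1*(-11))*8² = √11*64 = 64*√11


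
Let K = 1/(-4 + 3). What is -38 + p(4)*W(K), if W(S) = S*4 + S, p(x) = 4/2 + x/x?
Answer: -53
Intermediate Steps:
p(x) = 3 (p(x) = 4*(½) + 1 = 2 + 1 = 3)
K = -1 (K = 1/(-1) = -1)
W(S) = 5*S (W(S) = 4*S + S = 5*S)
-38 + p(4)*W(K) = -38 + 3*(5*(-1)) = -38 + 3*(-5) = -38 - 15 = -53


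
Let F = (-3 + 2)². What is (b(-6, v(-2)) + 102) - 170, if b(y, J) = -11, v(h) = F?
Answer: -79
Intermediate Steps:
F = 1 (F = (-1)² = 1)
v(h) = 1
(b(-6, v(-2)) + 102) - 170 = (-11 + 102) - 170 = 91 - 170 = -79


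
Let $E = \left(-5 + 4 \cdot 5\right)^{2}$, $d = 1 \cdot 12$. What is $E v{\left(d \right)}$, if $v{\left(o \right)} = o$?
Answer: $2700$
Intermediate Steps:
$d = 12$
$E = 225$ ($E = \left(-5 + 20\right)^{2} = 15^{2} = 225$)
$E v{\left(d \right)} = 225 \cdot 12 = 2700$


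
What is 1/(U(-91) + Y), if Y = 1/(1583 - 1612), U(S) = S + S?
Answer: -29/5279 ≈ -0.0054935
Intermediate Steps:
U(S) = 2*S
Y = -1/29 (Y = 1/(-29) = -1/29 ≈ -0.034483)
1/(U(-91) + Y) = 1/(2*(-91) - 1/29) = 1/(-182 - 1/29) = 1/(-5279/29) = -29/5279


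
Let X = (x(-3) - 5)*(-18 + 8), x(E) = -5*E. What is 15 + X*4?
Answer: -385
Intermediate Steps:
X = -100 (X = (-5*(-3) - 5)*(-18 + 8) = (15 - 5)*(-10) = 10*(-10) = -100)
15 + X*4 = 15 - 100*4 = 15 - 400 = -385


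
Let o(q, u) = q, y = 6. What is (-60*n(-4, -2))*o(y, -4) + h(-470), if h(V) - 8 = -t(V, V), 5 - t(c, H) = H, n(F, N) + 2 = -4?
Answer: 1693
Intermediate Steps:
n(F, N) = -6 (n(F, N) = -2 - 4 = -6)
t(c, H) = 5 - H
h(V) = 3 + V (h(V) = 8 - (5 - V) = 8 + (-5 + V) = 3 + V)
(-60*n(-4, -2))*o(y, -4) + h(-470) = -60*(-6)*6 + (3 - 470) = 360*6 - 467 = 2160 - 467 = 1693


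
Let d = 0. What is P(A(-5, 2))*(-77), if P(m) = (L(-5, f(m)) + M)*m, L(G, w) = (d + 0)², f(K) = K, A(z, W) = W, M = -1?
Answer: 154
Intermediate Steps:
L(G, w) = 0 (L(G, w) = (0 + 0)² = 0² = 0)
P(m) = -m (P(m) = (0 - 1)*m = -m)
P(A(-5, 2))*(-77) = -1*2*(-77) = -2*(-77) = 154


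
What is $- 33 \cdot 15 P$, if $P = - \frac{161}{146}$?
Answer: $\frac{79695}{146} \approx 545.86$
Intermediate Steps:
$P = - \frac{161}{146}$ ($P = \left(-161\right) \frac{1}{146} = - \frac{161}{146} \approx -1.1027$)
$- 33 \cdot 15 P = - 33 \cdot 15 \left(- \frac{161}{146}\right) = \left(-33\right) \left(- \frac{2415}{146}\right) = \frac{79695}{146}$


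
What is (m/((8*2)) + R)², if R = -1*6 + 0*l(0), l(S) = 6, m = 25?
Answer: 5041/256 ≈ 19.691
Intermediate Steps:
R = -6 (R = -1*6 + 0*6 = -6 + 0 = -6)
(m/((8*2)) + R)² = (25/((8*2)) - 6)² = (25/16 - 6)² = (-71/16)² = 5041/256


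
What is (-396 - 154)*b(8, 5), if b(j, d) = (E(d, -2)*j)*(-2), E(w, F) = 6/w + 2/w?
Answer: 14080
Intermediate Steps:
E(w, F) = 8/w
b(j, d) = -16*j/d (b(j, d) = ((8/d)*j)*(-2) = (8*j/d)*(-2) = -16*j/d)
(-396 - 154)*b(8, 5) = (-396 - 154)*(-16*8/5) = -(-8800)*8/5 = -550*(-128/5) = 14080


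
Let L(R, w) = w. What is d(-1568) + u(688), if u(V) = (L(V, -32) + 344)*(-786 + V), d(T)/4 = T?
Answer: -36848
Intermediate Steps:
d(T) = 4*T
u(V) = -245232 + 312*V (u(V) = (-32 + 344)*(-786 + V) = 312*(-786 + V) = -245232 + 312*V)
d(-1568) + u(688) = 4*(-1568) + (-245232 + 312*688) = -6272 + (-245232 + 214656) = -6272 - 30576 = -36848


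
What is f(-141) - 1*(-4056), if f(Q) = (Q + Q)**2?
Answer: 83580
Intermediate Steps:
f(Q) = 4*Q**2 (f(Q) = (2*Q)**2 = 4*Q**2)
f(-141) - 1*(-4056) = 4*(-141)**2 - 1*(-4056) = 4*19881 + 4056 = 79524 + 4056 = 83580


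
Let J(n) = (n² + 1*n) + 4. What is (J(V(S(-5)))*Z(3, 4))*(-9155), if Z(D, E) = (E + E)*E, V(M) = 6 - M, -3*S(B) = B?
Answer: -71482240/9 ≈ -7.9425e+6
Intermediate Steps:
S(B) = -B/3
J(n) = 4 + n + n² (J(n) = (n² + n) + 4 = (n + n²) + 4 = 4 + n + n²)
Z(D, E) = 2*E² (Z(D, E) = (2*E)*E = 2*E²)
(J(V(S(-5)))*Z(3, 4))*(-9155) = ((4 + (6 - (-1)*(-5)/3) + (6 - (-1)*(-5)/3)²)*(2*4²))*(-9155) = ((4 + (6 - 1*5/3) + (6 - 1*5/3)²)*(2*16))*(-9155) = ((4 + (6 - 5/3) + (6 - 5/3)²)*32)*(-9155) = ((4 + 13/3 + (13/3)²)*32)*(-9155) = ((4 + 13/3 + 169/9)*32)*(-9155) = ((244/9)*32)*(-9155) = (7808/9)*(-9155) = -71482240/9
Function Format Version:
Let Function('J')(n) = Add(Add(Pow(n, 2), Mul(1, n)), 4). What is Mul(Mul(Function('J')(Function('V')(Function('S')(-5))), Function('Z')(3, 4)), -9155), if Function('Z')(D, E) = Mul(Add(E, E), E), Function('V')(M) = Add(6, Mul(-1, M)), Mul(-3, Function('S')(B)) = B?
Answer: Rational(-71482240, 9) ≈ -7.9425e+6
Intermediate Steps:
Function('S')(B) = Mul(Rational(-1, 3), B)
Function('J')(n) = Add(4, n, Pow(n, 2)) (Function('J')(n) = Add(Add(Pow(n, 2), n), 4) = Add(Add(n, Pow(n, 2)), 4) = Add(4, n, Pow(n, 2)))
Function('Z')(D, E) = Mul(2, Pow(E, 2)) (Function('Z')(D, E) = Mul(Mul(2, E), E) = Mul(2, Pow(E, 2)))
Mul(Mul(Function('J')(Function('V')(Function('S')(-5))), Function('Z')(3, 4)), -9155) = Mul(Mul(Add(4, Add(6, Mul(-1, Mul(Rational(-1, 3), -5))), Pow(Add(6, Mul(-1, Mul(Rational(-1, 3), -5))), 2)), Mul(2, Pow(4, 2))), -9155) = Mul(Mul(Add(4, Add(6, Mul(-1, Rational(5, 3))), Pow(Add(6, Mul(-1, Rational(5, 3))), 2)), Mul(2, 16)), -9155) = Mul(Mul(Add(4, Add(6, Rational(-5, 3)), Pow(Add(6, Rational(-5, 3)), 2)), 32), -9155) = Mul(Mul(Add(4, Rational(13, 3), Pow(Rational(13, 3), 2)), 32), -9155) = Mul(Mul(Add(4, Rational(13, 3), Rational(169, 9)), 32), -9155) = Mul(Mul(Rational(244, 9), 32), -9155) = Mul(Rational(7808, 9), -9155) = Rational(-71482240, 9)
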